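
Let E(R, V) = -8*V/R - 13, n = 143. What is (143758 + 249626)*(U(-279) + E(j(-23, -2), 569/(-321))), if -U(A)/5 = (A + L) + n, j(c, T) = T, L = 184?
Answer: -10947745592/107 ≈ -1.0232e+8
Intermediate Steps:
E(R, V) = -13 - 8*V/R (E(R, V) = -8*V/R - 13 = -13 - 8*V/R)
U(A) = -1635 - 5*A (U(A) = -5*((A + 184) + 143) = -5*((184 + A) + 143) = -5*(327 + A) = -1635 - 5*A)
(143758 + 249626)*(U(-279) + E(j(-23, -2), 569/(-321))) = (143758 + 249626)*((-1635 - 5*(-279)) + (-13 - 8*569/(-321)/(-2))) = 393384*((-1635 + 1395) + (-13 - 8*569*(-1/321)*(-½))) = 393384*(-240 + (-13 - 8*(-569/321)*(-½))) = 393384*(-240 + (-13 - 2276/321)) = 393384*(-240 - 6449/321) = 393384*(-83489/321) = -10947745592/107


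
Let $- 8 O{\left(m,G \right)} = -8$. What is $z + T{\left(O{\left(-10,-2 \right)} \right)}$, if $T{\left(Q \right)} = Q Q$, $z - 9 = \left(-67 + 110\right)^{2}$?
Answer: $1859$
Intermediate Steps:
$O{\left(m,G \right)} = 1$ ($O{\left(m,G \right)} = \left(- \frac{1}{8}\right) \left(-8\right) = 1$)
$z = 1858$ ($z = 9 + \left(-67 + 110\right)^{2} = 9 + 43^{2} = 9 + 1849 = 1858$)
$T{\left(Q \right)} = Q^{2}$
$z + T{\left(O{\left(-10,-2 \right)} \right)} = 1858 + 1^{2} = 1858 + 1 = 1859$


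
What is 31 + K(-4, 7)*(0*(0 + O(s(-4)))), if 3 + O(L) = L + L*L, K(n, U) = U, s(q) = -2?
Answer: 31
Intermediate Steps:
O(L) = -3 + L + L² (O(L) = -3 + (L + L*L) = -3 + (L + L²) = -3 + L + L²)
31 + K(-4, 7)*(0*(0 + O(s(-4)))) = 31 + 7*(0*(0 + (-3 - 2 + (-2)²))) = 31 + 7*(0*(0 + (-3 - 2 + 4))) = 31 + 7*(0*(0 - 1)) = 31 + 7*(0*(-1)) = 31 + 7*0 = 31 + 0 = 31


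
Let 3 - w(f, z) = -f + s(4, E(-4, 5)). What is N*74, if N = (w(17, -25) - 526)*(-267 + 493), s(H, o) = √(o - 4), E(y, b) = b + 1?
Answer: -8462344 - 16724*√2 ≈ -8.4860e+6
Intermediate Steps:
E(y, b) = 1 + b
s(H, o) = √(-4 + o)
w(f, z) = 3 + f - √2 (w(f, z) = 3 - (-f + √(-4 + (1 + 5))) = 3 - (-f + √(-4 + 6)) = 3 - (-f + √2) = 3 - (√2 - f) = 3 + (f - √2) = 3 + f - √2)
N = -114356 - 226*√2 (N = ((3 + 17 - √2) - 526)*(-267 + 493) = ((20 - √2) - 526)*226 = (-506 - √2)*226 = -114356 - 226*√2 ≈ -1.1468e+5)
N*74 = (-114356 - 226*√2)*74 = -8462344 - 16724*√2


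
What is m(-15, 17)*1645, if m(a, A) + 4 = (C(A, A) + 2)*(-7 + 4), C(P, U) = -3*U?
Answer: 235235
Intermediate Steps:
m(a, A) = -10 + 9*A (m(a, A) = -4 + (-3*A + 2)*(-7 + 4) = -4 + (2 - 3*A)*(-3) = -4 + (-6 + 9*A) = -10 + 9*A)
m(-15, 17)*1645 = (-10 + 9*17)*1645 = (-10 + 153)*1645 = 143*1645 = 235235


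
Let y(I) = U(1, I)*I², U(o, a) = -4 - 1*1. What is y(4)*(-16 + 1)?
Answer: 1200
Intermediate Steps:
U(o, a) = -5 (U(o, a) = -4 - 1 = -5)
y(I) = -5*I²
y(4)*(-16 + 1) = (-5*4²)*(-16 + 1) = -5*16*(-15) = -80*(-15) = 1200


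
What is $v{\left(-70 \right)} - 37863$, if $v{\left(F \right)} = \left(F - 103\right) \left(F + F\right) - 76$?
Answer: $-13719$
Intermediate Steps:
$v{\left(F \right)} = -76 + 2 F \left(-103 + F\right)$ ($v{\left(F \right)} = \left(-103 + F\right) 2 F - 76 = 2 F \left(-103 + F\right) - 76 = -76 + 2 F \left(-103 + F\right)$)
$v{\left(-70 \right)} - 37863 = \left(-76 - -14420 + 2 \left(-70\right)^{2}\right) - 37863 = \left(-76 + 14420 + 2 \cdot 4900\right) - 37863 = \left(-76 + 14420 + 9800\right) - 37863 = 24144 - 37863 = -13719$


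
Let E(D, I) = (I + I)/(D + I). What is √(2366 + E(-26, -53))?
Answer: 6*√410405/79 ≈ 48.655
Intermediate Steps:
E(D, I) = 2*I/(D + I) (E(D, I) = (2*I)/(D + I) = 2*I/(D + I))
√(2366 + E(-26, -53)) = √(2366 + 2*(-53)/(-26 - 53)) = √(2366 + 2*(-53)/(-79)) = √(2366 + 2*(-53)*(-1/79)) = √(2366 + 106/79) = √(187020/79) = 6*√410405/79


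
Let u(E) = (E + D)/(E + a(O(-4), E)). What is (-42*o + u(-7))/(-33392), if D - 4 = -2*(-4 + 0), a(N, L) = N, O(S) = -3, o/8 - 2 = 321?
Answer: 217057/66784 ≈ 3.2501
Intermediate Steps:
o = 2584 (o = 16 + 8*321 = 16 + 2568 = 2584)
D = 12 (D = 4 - 2*(-4 + 0) = 4 - 2*(-4) = 4 + 8 = 12)
u(E) = (12 + E)/(-3 + E) (u(E) = (E + 12)/(E - 3) = (12 + E)/(-3 + E))
(-42*o + u(-7))/(-33392) = (-42*2584 + (12 - 7)/(-3 - 7))/(-33392) = (-108528 + 5/(-10))*(-1/33392) = (-108528 - ⅒*5)*(-1/33392) = (-108528 - ½)*(-1/33392) = -217057/2*(-1/33392) = 217057/66784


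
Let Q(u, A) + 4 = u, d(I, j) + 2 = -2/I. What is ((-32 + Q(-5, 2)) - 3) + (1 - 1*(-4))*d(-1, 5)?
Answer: -44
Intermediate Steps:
d(I, j) = -2 - 2/I
Q(u, A) = -4 + u
((-32 + Q(-5, 2)) - 3) + (1 - 1*(-4))*d(-1, 5) = ((-32 + (-4 - 5)) - 3) + (1 - 1*(-4))*(-2 - 2/(-1)) = ((-32 - 9) - 3) + (1 + 4)*(-2 - 2*(-1)) = (-41 - 3) + 5*(-2 + 2) = -44 + 5*0 = -44 + 0 = -44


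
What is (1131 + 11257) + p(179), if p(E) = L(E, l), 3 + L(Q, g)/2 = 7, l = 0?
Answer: 12396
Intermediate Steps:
L(Q, g) = 8 (L(Q, g) = -6 + 2*7 = -6 + 14 = 8)
p(E) = 8
(1131 + 11257) + p(179) = (1131 + 11257) + 8 = 12388 + 8 = 12396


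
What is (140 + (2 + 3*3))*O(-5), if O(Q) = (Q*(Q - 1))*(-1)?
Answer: -4530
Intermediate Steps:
O(Q) = -Q*(-1 + Q) (O(Q) = (Q*(-1 + Q))*(-1) = -Q*(-1 + Q))
(140 + (2 + 3*3))*O(-5) = (140 + (2 + 3*3))*(-5*(1 - 1*(-5))) = (140 + (2 + 9))*(-5*(1 + 5)) = (140 + 11)*(-5*6) = 151*(-30) = -4530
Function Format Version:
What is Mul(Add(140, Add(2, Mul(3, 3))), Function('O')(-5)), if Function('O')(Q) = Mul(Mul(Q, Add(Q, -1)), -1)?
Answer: -4530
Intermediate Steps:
Function('O')(Q) = Mul(-1, Q, Add(-1, Q)) (Function('O')(Q) = Mul(Mul(Q, Add(-1, Q)), -1) = Mul(-1, Q, Add(-1, Q)))
Mul(Add(140, Add(2, Mul(3, 3))), Function('O')(-5)) = Mul(Add(140, Add(2, Mul(3, 3))), Mul(-5, Add(1, Mul(-1, -5)))) = Mul(Add(140, Add(2, 9)), Mul(-5, Add(1, 5))) = Mul(Add(140, 11), Mul(-5, 6)) = Mul(151, -30) = -4530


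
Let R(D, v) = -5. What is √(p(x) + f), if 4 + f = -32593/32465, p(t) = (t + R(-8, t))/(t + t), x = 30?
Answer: I*√174055675845/194790 ≈ 2.1418*I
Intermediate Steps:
p(t) = (-5 + t)/(2*t) (p(t) = (t - 5)/(t + t) = (-5 + t)/((2*t)) = (-5 + t)*(1/(2*t)) = (-5 + t)/(2*t))
f = -162453/32465 (f = -4 - 32593/32465 = -162453/32465 ≈ -5.0039)
√(p(x) + f) = √((½)*(-5 + 30)/30 - 162453/32465) = √((½)*(1/30)*25 - 162453/32465) = √(5/12 - 162453/32465) = √(-1787111/389580) = I*√174055675845/194790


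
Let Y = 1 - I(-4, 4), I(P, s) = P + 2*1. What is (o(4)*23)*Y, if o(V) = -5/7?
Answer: -345/7 ≈ -49.286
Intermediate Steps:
I(P, s) = 2 + P (I(P, s) = P + 2 = 2 + P)
Y = 3 (Y = 1 - (2 - 4) = 1 - 1*(-2) = 1 + 2 = 3)
o(V) = -5/7 (o(V) = -5*⅐ = -5/7)
(o(4)*23)*Y = -5/7*23*3 = -115/7*3 = -345/7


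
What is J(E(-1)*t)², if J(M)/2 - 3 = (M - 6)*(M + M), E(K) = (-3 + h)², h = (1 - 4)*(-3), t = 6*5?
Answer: 21526686178596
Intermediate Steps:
t = 30
h = 9 (h = -3*(-3) = 9)
E(K) = 36 (E(K) = (-3 + 9)² = 6² = 36)
J(M) = 6 + 4*M*(-6 + M) (J(M) = 6 + 2*((M - 6)*(M + M)) = 6 + 2*((-6 + M)*(2*M)) = 6 + 2*(2*M*(-6 + M)) = 6 + 4*M*(-6 + M))
J(E(-1)*t)² = (6 - 864*30 + 4*(36*30)²)² = (6 - 24*1080 + 4*1080²)² = (6 - 25920 + 4*1166400)² = (6 - 25920 + 4665600)² = 4639686² = 21526686178596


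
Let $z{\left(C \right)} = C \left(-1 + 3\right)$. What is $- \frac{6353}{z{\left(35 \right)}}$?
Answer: $- \frac{6353}{70} \approx -90.757$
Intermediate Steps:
$z{\left(C \right)} = 2 C$ ($z{\left(C \right)} = C 2 = 2 C$)
$- \frac{6353}{z{\left(35 \right)}} = - \frac{6353}{2 \cdot 35} = - \frac{6353}{70}$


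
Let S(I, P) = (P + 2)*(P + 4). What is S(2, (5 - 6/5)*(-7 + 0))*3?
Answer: 41697/25 ≈ 1667.9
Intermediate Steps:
S(I, P) = (2 + P)*(4 + P)
S(2, (5 - 6/5)*(-7 + 0))*3 = (8 + ((5 - 6/5)*(-7 + 0))² + 6*((5 - 6/5)*(-7 + 0)))*3 = (8 + ((5 - 6*⅕)*(-7))² + 6*((5 - 6*⅕)*(-7)))*3 = (8 + ((5 - 6/5)*(-7))² + 6*((5 - 6/5)*(-7)))*3 = (8 + ((19/5)*(-7))² + 6*((19/5)*(-7)))*3 = (8 + (-133/5)² + 6*(-133/5))*3 = (8 + 17689/25 - 798/5)*3 = (13899/25)*3 = 41697/25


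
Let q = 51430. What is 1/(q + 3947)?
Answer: 1/55377 ≈ 1.8058e-5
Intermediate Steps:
1/(q + 3947) = 1/(51430 + 3947) = 1/55377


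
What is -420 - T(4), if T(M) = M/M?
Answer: -421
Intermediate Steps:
T(M) = 1
-420 - T(4) = -420 - 1*1 = -420 - 1 = -421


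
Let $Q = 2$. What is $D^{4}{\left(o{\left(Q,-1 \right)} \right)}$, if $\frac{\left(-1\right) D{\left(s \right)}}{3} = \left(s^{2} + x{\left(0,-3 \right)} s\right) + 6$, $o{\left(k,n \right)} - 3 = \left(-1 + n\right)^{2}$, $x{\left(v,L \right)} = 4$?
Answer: $3844124001$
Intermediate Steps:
$o{\left(k,n \right)} = 3 + \left(-1 + n\right)^{2}$
$D{\left(s \right)} = -18 - 12 s - 3 s^{2}$ ($D{\left(s \right)} = - 3 \left(\left(s^{2} + 4 s\right) + 6\right) = - 3 \left(6 + s^{2} + 4 s\right) = -18 - 12 s - 3 s^{2}$)
$D^{4}{\left(o{\left(Q,-1 \right)} \right)} = \left(-18 - 12 \left(3 + \left(-1 - 1\right)^{2}\right) - 3 \left(3 + \left(-1 - 1\right)^{2}\right)^{2}\right)^{4} = \left(-18 - 12 \left(3 + \left(-2\right)^{2}\right) - 3 \left(3 + \left(-2\right)^{2}\right)^{2}\right)^{4} = \left(-18 - 12 \left(3 + 4\right) - 3 \left(3 + 4\right)^{2}\right)^{4} = \left(-18 - 84 - 3 \cdot 7^{2}\right)^{4} = \left(-18 - 84 - 147\right)^{4} = \left(-249\right)^{4} = 3844124001$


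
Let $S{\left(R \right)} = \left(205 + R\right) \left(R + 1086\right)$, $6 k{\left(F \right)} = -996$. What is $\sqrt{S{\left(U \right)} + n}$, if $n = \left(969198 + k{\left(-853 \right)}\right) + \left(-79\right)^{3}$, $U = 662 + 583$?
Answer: $\sqrt{3855943} \approx 1963.7$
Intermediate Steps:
$k{\left(F \right)} = -166$ ($k{\left(F \right)} = \frac{1}{6} \left(-996\right) = -166$)
$U = 1245$
$S{\left(R \right)} = \left(205 + R\right) \left(1086 + R\right)$
$n = 475993$ ($n = \left(969198 - 166\right) + \left(-79\right)^{3} = 969032 - 493039 = 475993$)
$\sqrt{S{\left(U \right)} + n} = \sqrt{\left(222630 + 1245^{2} + 1291 \cdot 1245\right) + 475993} = \sqrt{\left(222630 + 1550025 + 1607295\right) + 475993} = \sqrt{3379950 + 475993} = \sqrt{3855943}$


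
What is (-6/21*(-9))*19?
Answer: 342/7 ≈ 48.857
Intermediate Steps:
(-6/21*(-9))*19 = (-6*1/21*(-9))*19 = -2/7*(-9)*19 = (18/7)*19 = 342/7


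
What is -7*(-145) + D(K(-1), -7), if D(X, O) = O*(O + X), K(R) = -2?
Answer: 1078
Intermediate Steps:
-7*(-145) + D(K(-1), -7) = -7*(-145) - 7*(-7 - 2) = 1015 - 7*(-9) = 1015 + 63 = 1078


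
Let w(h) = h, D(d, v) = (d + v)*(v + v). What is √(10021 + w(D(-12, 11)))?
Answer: 3*√1111 ≈ 99.995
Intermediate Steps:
D(d, v) = 2*v*(d + v) (D(d, v) = (d + v)*(2*v) = 2*v*(d + v))
√(10021 + w(D(-12, 11))) = √(10021 + 2*11*(-12 + 11)) = √(10021 + 2*11*(-1)) = √(10021 - 22) = √9999 = 3*√1111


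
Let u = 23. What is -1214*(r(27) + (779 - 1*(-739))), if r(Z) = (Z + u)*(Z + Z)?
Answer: -5120652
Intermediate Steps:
r(Z) = 2*Z*(23 + Z) (r(Z) = (Z + 23)*(Z + Z) = (23 + Z)*(2*Z) = 2*Z*(23 + Z))
-1214*(r(27) + (779 - 1*(-739))) = -1214*(2*27*(23 + 27) + (779 - 1*(-739))) = -1214*(2*27*50 + (779 + 739)) = -1214*(2700 + 1518) = -1214*4218 = -5120652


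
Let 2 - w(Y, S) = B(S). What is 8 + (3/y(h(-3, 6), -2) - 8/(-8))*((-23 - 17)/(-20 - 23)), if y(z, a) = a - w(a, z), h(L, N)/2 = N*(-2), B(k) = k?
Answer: 2658/301 ≈ 8.8306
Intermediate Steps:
w(Y, S) = 2 - S
h(L, N) = -4*N (h(L, N) = 2*(N*(-2)) = 2*(-2*N) = -4*N)
y(z, a) = -2 + a + z (y(z, a) = a - (2 - z) = a + (-2 + z) = -2 + a + z)
8 + (3/y(h(-3, 6), -2) - 8/(-8))*((-23 - 17)/(-20 - 23)) = 8 + (3/(-2 - 2 - 4*6) - 8/(-8))*((-23 - 17)/(-20 - 23)) = 8 + (3/(-2 - 2 - 24) - 8*(-⅛))*(-40/(-43)) = 8 + (3/(-28) + 1)*(-40*(-1/43)) = 8 + (3*(-1/28) + 1)*(40/43) = 8 + (-3/28 + 1)*(40/43) = 8 + (25/28)*(40/43) = 8 + 250/301 = 2658/301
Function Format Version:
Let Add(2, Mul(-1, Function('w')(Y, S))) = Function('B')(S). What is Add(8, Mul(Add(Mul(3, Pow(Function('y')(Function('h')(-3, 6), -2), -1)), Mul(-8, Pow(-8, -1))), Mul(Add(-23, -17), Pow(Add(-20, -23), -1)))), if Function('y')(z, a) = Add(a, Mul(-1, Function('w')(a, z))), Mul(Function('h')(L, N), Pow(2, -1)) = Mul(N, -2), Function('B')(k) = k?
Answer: Rational(2658, 301) ≈ 8.8306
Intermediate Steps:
Function('w')(Y, S) = Add(2, Mul(-1, S))
Function('h')(L, N) = Mul(-4, N) (Function('h')(L, N) = Mul(2, Mul(N, -2)) = Mul(2, Mul(-2, N)) = Mul(-4, N))
Function('y')(z, a) = Add(-2, a, z) (Function('y')(z, a) = Add(a, Mul(-1, Add(2, Mul(-1, z)))) = Add(a, Add(-2, z)) = Add(-2, a, z))
Add(8, Mul(Add(Mul(3, Pow(Function('y')(Function('h')(-3, 6), -2), -1)), Mul(-8, Pow(-8, -1))), Mul(Add(-23, -17), Pow(Add(-20, -23), -1)))) = Add(8, Mul(Add(Mul(3, Pow(Add(-2, -2, Mul(-4, 6)), -1)), Mul(-8, Pow(-8, -1))), Mul(Add(-23, -17), Pow(Add(-20, -23), -1)))) = Add(8, Mul(Add(Mul(3, Pow(Add(-2, -2, -24), -1)), Mul(-8, Rational(-1, 8))), Mul(-40, Pow(-43, -1)))) = Add(8, Mul(Add(Mul(3, Pow(-28, -1)), 1), Mul(-40, Rational(-1, 43)))) = Add(8, Mul(Add(Mul(3, Rational(-1, 28)), 1), Rational(40, 43))) = Add(8, Mul(Add(Rational(-3, 28), 1), Rational(40, 43))) = Add(8, Mul(Rational(25, 28), Rational(40, 43))) = Add(8, Rational(250, 301)) = Rational(2658, 301)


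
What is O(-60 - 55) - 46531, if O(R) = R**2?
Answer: -33306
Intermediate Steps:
O(-60 - 55) - 46531 = (-60 - 55)**2 - 46531 = (-115)**2 - 46531 = 13225 - 46531 = -33306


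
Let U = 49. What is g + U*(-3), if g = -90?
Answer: -237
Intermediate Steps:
g + U*(-3) = -90 + 49*(-3) = -90 - 147 = -237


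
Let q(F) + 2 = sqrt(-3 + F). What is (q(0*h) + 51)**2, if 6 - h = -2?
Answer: (49 + I*sqrt(3))**2 ≈ 2398.0 + 169.74*I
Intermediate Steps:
h = 8 (h = 6 - 1*(-2) = 6 + 2 = 8)
q(F) = -2 + sqrt(-3 + F)
(q(0*h) + 51)**2 = ((-2 + sqrt(-3 + 0*8)) + 51)**2 = ((-2 + sqrt(-3 + 0)) + 51)**2 = ((-2 + sqrt(-3)) + 51)**2 = ((-2 + I*sqrt(3)) + 51)**2 = (49 + I*sqrt(3))**2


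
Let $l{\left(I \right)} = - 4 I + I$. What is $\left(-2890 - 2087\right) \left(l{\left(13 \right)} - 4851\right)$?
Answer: $24337530$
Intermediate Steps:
$l{\left(I \right)} = - 3 I$
$\left(-2890 - 2087\right) \left(l{\left(13 \right)} - 4851\right) = \left(-2890 - 2087\right) \left(\left(-3\right) 13 - 4851\right) = - 4977 \left(-39 - 4851\right) = \left(-4977\right) \left(-4890\right) = 24337530$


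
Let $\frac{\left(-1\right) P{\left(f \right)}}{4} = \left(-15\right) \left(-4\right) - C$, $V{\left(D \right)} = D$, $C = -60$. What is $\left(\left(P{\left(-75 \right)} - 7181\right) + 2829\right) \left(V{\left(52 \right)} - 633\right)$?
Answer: $2807392$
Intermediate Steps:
$P{\left(f \right)} = -480$ ($P{\left(f \right)} = - 4 \left(\left(-15\right) \left(-4\right) - -60\right) = - 4 \left(60 + 60\right) = \left(-4\right) 120 = -480$)
$\left(\left(P{\left(-75 \right)} - 7181\right) + 2829\right) \left(V{\left(52 \right)} - 633\right) = \left(\left(-480 - 7181\right) + 2829\right) \left(52 - 633\right) = \left(-7661 + 2829\right) \left(-581\right) = \left(-4832\right) \left(-581\right) = 2807392$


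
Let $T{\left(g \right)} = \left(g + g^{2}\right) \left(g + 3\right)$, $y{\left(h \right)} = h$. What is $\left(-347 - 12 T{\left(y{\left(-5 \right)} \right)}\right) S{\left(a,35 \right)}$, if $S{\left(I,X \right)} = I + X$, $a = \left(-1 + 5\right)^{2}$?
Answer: $6783$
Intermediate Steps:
$a = 16$ ($a = 4^{2} = 16$)
$T{\left(g \right)} = \left(3 + g\right) \left(g + g^{2}\right)$ ($T{\left(g \right)} = \left(g + g^{2}\right) \left(3 + g\right) = \left(3 + g\right) \left(g + g^{2}\right)$)
$\left(-347 - 12 T{\left(y{\left(-5 \right)} \right)}\right) S{\left(a,35 \right)} = \left(-347 - 12 \left(- 5 \left(3 + \left(-5\right)^{2} + 4 \left(-5\right)\right)\right)\right) \left(16 + 35\right) = \left(-347 - 12 \left(- 5 \left(3 + 25 - 20\right)\right)\right) 51 = \left(-347 - 12 \left(\left(-5\right) 8\right)\right) 51 = \left(-347 - -480\right) 51 = \left(-347 + 480\right) 51 = 133 \cdot 51 = 6783$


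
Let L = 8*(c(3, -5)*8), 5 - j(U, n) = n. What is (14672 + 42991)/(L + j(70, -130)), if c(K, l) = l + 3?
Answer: 57663/7 ≈ 8237.6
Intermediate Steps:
j(U, n) = 5 - n
c(K, l) = 3 + l
L = -128 (L = 8*((3 - 5)*8) = 8*(-2*8) = 8*(-16) = -128)
(14672 + 42991)/(L + j(70, -130)) = (14672 + 42991)/(-128 + (5 - 1*(-130))) = 57663/(-128 + (5 + 130)) = 57663/(-128 + 135) = 57663/7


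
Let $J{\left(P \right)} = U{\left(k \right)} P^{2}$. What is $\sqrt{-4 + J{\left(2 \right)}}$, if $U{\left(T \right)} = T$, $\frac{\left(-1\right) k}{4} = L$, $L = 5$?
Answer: $2 i \sqrt{21} \approx 9.1651 i$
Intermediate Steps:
$k = -20$ ($k = \left(-4\right) 5 = -20$)
$J{\left(P \right)} = - 20 P^{2}$
$\sqrt{-4 + J{\left(2 \right)}} = \sqrt{-4 - 20 \cdot 2^{2}} = \sqrt{-4 - 80} = \sqrt{-84} = 2 i \sqrt{21}$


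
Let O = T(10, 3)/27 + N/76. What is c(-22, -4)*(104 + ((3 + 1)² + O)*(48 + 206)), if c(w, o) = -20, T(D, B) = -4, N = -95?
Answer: -2058950/27 ≈ -76257.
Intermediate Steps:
O = -151/108 (O = -4/27 - 95/76 = -4*1/27 - 95*1/76 = -4/27 - 5/4 = -151/108 ≈ -1.3981)
c(-22, -4)*(104 + ((3 + 1)² + O)*(48 + 206)) = -20*(104 + ((3 + 1)² - 151/108)*(48 + 206)) = -20*(104 + (4² - 151/108)*254) = -20*(104 + (16 - 151/108)*254) = -20*(104 + (1577/108)*254) = -20*(104 + 200279/54) = -20*205895/54 = -2058950/27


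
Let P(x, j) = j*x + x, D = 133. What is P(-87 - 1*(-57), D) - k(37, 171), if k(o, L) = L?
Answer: -4191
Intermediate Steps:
P(x, j) = x + j*x
P(-87 - 1*(-57), D) - k(37, 171) = (-87 - 1*(-57))*(1 + 133) - 1*171 = (-87 + 57)*134 - 171 = -30*134 - 171 = -4020 - 171 = -4191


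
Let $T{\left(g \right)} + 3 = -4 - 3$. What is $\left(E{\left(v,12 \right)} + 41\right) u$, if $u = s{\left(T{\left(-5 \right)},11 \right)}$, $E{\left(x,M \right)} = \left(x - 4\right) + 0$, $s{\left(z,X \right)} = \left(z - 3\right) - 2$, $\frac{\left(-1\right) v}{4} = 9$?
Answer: $-15$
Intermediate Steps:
$v = -36$ ($v = \left(-4\right) 9 = -36$)
$T{\left(g \right)} = -10$ ($T{\left(g \right)} = -3 - 7 = -10$)
$s{\left(z,X \right)} = -5 + z$ ($s{\left(z,X \right)} = \left(-3 + z\right) - 2 = -5 + z$)
$E{\left(x,M \right)} = -4 + x$ ($E{\left(x,M \right)} = \left(-4 + x\right) + 0 = -4 + x$)
$u = -15$ ($u = -5 - 10 = -15$)
$\left(E{\left(v,12 \right)} + 41\right) u = \left(\left(-4 - 36\right) + 41\right) \left(-15\right) = \left(-40 + 41\right) \left(-15\right) = 1 \left(-15\right) = -15$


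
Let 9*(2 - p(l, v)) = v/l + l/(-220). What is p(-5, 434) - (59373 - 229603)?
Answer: 337078451/1980 ≈ 1.7024e+5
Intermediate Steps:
p(l, v) = 2 + l/1980 - v/(9*l) (p(l, v) = 2 - (v/l + l/(-220))/9 = 2 - (v/l + l*(-1/220))/9 = 2 - (v/l - l/220)/9 = 2 - (-l/220 + v/l)/9 = 2 + (l/1980 - v/(9*l)) = 2 + l/1980 - v/(9*l))
p(-5, 434) - (59373 - 229603) = (2 + (1/1980)*(-5) - 1/9*434/(-5)) - (59373 - 229603) = (2 - 1/396 - 1/9*434*(-1/5)) - 1*(-170230) = (2 - 1/396 + 434/45) + 170230 = 23051/1980 + 170230 = 337078451/1980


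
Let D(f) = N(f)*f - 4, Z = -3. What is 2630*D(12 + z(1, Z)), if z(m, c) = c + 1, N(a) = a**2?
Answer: 2619480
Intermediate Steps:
z(m, c) = 1 + c
D(f) = -4 + f**3 (D(f) = f**2*f - 4 = f**3 - 4 = -4 + f**3)
2630*D(12 + z(1, Z)) = 2630*(-4 + (12 + (1 - 3))**3) = 2630*(-4 + (12 - 2)**3) = 2630*(-4 + 10**3) = 2630*(-4 + 1000) = 2630*996 = 2619480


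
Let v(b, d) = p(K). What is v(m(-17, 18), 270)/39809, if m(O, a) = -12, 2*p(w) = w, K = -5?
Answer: -5/79618 ≈ -6.2800e-5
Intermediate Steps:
p(w) = w/2
v(b, d) = -5/2 (v(b, d) = (½)*(-5) = -5/2)
v(m(-17, 18), 270)/39809 = -5/2/39809 = -5/2*1/39809 = -5/79618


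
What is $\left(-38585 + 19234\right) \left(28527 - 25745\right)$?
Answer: $-53834482$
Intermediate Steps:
$\left(-38585 + 19234\right) \left(28527 - 25745\right) = \left(-19351\right) 2782 = -53834482$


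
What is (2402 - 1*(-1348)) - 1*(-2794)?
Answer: 6544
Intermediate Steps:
(2402 - 1*(-1348)) - 1*(-2794) = (2402 + 1348) + 2794 = 3750 + 2794 = 6544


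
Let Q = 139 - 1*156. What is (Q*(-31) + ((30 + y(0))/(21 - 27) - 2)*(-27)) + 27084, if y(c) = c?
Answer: 27800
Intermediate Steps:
Q = -17 (Q = 139 - 156 = -17)
(Q*(-31) + ((30 + y(0))/(21 - 27) - 2)*(-27)) + 27084 = (-17*(-31) + ((30 + 0)/(21 - 27) - 2)*(-27)) + 27084 = (527 + (30/(-6) - 2)*(-27)) + 27084 = (527 + (30*(-⅙) - 2)*(-27)) + 27084 = (527 + (-5 - 2)*(-27)) + 27084 = (527 - 7*(-27)) + 27084 = (527 + 189) + 27084 = 716 + 27084 = 27800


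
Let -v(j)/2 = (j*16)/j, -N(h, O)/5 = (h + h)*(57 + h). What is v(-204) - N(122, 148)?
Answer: 218348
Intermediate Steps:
N(h, O) = -10*h*(57 + h) (N(h, O) = -5*(h + h)*(57 + h) = -5*2*h*(57 + h) = -10*h*(57 + h))
v(j) = -32 (v(j) = -2*j*16/j = -2*16*j/j = -2*16 = -32)
v(-204) - N(122, 148) = -32 - (-10)*122*(57 + 122) = -32 - (-10)*122*179 = -32 - 1*(-218380) = -32 + 218380 = 218348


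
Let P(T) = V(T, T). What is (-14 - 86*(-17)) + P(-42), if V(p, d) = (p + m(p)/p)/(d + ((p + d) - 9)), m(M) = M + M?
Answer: 39104/27 ≈ 1448.3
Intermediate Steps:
m(M) = 2*M
V(p, d) = (2 + p)/(-9 + p + 2*d) (V(p, d) = (p + (2*p)/p)/(d + ((p + d) - 9)) = (p + 2)/(d + ((d + p) - 9)) = (2 + p)/(d + (-9 + d + p)) = (2 + p)/(-9 + p + 2*d))
P(T) = (2 + T)/(-9 + 3*T) (P(T) = (2 + T)/(-9 + T + 2*T) = (2 + T)/(-9 + 3*T))
(-14 - 86*(-17)) + P(-42) = (-14 - 86*(-17)) + (2 - 42)/(3*(-3 - 42)) = (-14 + 1462) + (1/3)*(-40)/(-45) = 1448 + (1/3)*(-1/45)*(-40) = 1448 + 8/27 = 39104/27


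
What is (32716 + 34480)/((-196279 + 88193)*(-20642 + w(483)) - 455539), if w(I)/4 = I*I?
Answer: -67196/98630443743 ≈ -6.8129e-7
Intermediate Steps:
w(I) = 4*I² (w(I) = 4*(I*I) = 4*I²)
(32716 + 34480)/((-196279 + 88193)*(-20642 + w(483)) - 455539) = (32716 + 34480)/((-196279 + 88193)*(-20642 + 4*483²) - 455539) = 67196/(-108086*(-20642 + 4*233289) - 455539) = 67196/(-108086*(-20642 + 933156) - 455539) = 67196/(-108086*912514 - 455539) = 67196/(-98629988204 - 455539) = 67196/(-98630443743) = 67196*(-1/98630443743) = -67196/98630443743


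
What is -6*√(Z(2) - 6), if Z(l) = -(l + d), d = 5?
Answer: -6*I*√13 ≈ -21.633*I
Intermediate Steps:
Z(l) = -5 - l (Z(l) = -(l + 5) = -(5 + l) = -5 - l)
-6*√(Z(2) - 6) = -6*√((-5 - 1*2) - 6) = -6*√((-5 - 2) - 6) = -6*√(-7 - 6) = -6*I*√13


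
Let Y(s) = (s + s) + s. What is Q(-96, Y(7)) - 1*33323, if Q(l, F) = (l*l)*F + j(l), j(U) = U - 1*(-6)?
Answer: 160123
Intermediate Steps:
j(U) = 6 + U (j(U) = U + 6 = 6 + U)
Y(s) = 3*s (Y(s) = 2*s + s = 3*s)
Q(l, F) = 6 + l + F*l**2 (Q(l, F) = (l*l)*F + (6 + l) = l**2*F + (6 + l) = F*l**2 + (6 + l) = 6 + l + F*l**2)
Q(-96, Y(7)) - 1*33323 = (6 - 96 + (3*7)*(-96)**2) - 1*33323 = (6 - 96 + 21*9216) - 33323 = (6 - 96 + 193536) - 33323 = 193446 - 33323 = 160123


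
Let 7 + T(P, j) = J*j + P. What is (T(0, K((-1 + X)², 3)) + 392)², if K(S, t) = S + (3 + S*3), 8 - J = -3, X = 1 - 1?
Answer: 213444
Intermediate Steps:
X = 0
J = 11 (J = 8 - 1*(-3) = 8 + 3 = 11)
K(S, t) = 3 + 4*S (K(S, t) = S + (3 + 3*S) = 3 + 4*S)
T(P, j) = -7 + P + 11*j (T(P, j) = -7 + (11*j + P) = -7 + (P + 11*j) = -7 + P + 11*j)
(T(0, K((-1 + X)², 3)) + 392)² = ((-7 + 0 + 11*(3 + 4*(-1 + 0)²)) + 392)² = ((-7 + 0 + 11*(3 + 4*(-1)²)) + 392)² = ((-7 + 0 + 11*(3 + 4*1)) + 392)² = ((-7 + 0 + 11*(3 + 4)) + 392)² = ((-7 + 0 + 11*7) + 392)² = ((-7 + 0 + 77) + 392)² = (70 + 392)² = 462² = 213444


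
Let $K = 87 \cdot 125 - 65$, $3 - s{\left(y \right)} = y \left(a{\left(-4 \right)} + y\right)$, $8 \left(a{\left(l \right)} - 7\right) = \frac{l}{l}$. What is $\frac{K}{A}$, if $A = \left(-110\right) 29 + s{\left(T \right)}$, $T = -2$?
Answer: $- \frac{43240}{12707} \approx -3.4028$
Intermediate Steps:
$a{\left(l \right)} = \frac{57}{8}$ ($a{\left(l \right)} = 7 + \frac{l \frac{1}{l}}{8} = 7 + \frac{1}{8} \cdot 1 = 7 + \frac{1}{8} = \frac{57}{8}$)
$s{\left(y \right)} = 3 - y \left(\frac{57}{8} + y\right)$
$K = 10810$ ($K = 10875 - 65 = 10810$)
$A = - \frac{12707}{4}$ ($A = \left(-110\right) 29 - - \frac{53}{4} = -3190 + \left(3 - 4 + \frac{57}{4}\right) = -3190 + \frac{53}{4} = - \frac{12707}{4} \approx -3176.8$)
$\frac{K}{A} = \frac{10810}{- \frac{12707}{4}} = 10810 \left(- \frac{4}{12707}\right) = - \frac{43240}{12707}$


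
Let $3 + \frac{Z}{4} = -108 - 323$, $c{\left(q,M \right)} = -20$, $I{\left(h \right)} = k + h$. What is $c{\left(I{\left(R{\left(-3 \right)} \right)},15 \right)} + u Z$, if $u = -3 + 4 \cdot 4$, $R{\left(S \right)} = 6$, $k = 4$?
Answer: $-22588$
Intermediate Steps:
$I{\left(h \right)} = 4 + h$
$u = 13$ ($u = -3 + 16 = 13$)
$Z = -1736$ ($Z = -12 + 4 \left(-108 - 323\right) = -12 + 4 \left(-431\right) = -12 - 1724 = -1736$)
$c{\left(I{\left(R{\left(-3 \right)} \right)},15 \right)} + u Z = -20 + 13 \left(-1736\right) = -20 - 22568 = -22588$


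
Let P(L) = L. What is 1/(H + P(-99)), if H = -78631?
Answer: -1/78730 ≈ -1.2702e-5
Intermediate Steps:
1/(H + P(-99)) = 1/(-78631 - 99) = 1/(-78730) = -1/78730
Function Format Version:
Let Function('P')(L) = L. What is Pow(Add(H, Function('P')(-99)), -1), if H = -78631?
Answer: Rational(-1, 78730) ≈ -1.2702e-5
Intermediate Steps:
Pow(Add(H, Function('P')(-99)), -1) = Pow(Add(-78631, -99), -1) = Pow(-78730, -1) = Rational(-1, 78730)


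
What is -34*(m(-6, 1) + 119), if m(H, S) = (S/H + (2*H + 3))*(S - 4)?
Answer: -4981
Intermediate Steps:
m(H, S) = (-4 + S)*(3 + 2*H + S/H) (m(H, S) = (S/H + (3 + 2*H))*(-4 + S) = (3 + 2*H + S/H)*(-4 + S) = (-4 + S)*(3 + 2*H + S/H))
-34*(m(-6, 1) + 119) = -34*((1**2 - 4*1 - 6*(-12 - 8*(-6) + 3*1 + 2*(-6)*1))/(-6) + 119) = -34*(-(1 - 4 - 6*(-12 + 48 + 3 - 12))/6 + 119) = -34*(-(1 - 4 - 6*27)/6 + 119) = -34*(-(1 - 4 - 162)/6 + 119) = -34*(-1/6*(-165) + 119) = -34*(55/2 + 119) = -34*293/2 = -4981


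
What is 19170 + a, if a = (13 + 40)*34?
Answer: 20972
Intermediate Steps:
a = 1802 (a = 53*34 = 1802)
19170 + a = 19170 + 1802 = 20972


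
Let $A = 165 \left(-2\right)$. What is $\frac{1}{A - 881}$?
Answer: $- \frac{1}{1211} \approx -0.00082576$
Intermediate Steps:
$A = -330$
$\frac{1}{A - 881} = \frac{1}{-330 - 881} = \frac{1}{-1211} = - \frac{1}{1211}$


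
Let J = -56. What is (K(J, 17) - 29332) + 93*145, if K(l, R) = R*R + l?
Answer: -15614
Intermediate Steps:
K(l, R) = l + R² (K(l, R) = R² + l = l + R²)
(K(J, 17) - 29332) + 93*145 = ((-56 + 17²) - 29332) + 93*145 = ((-56 + 289) - 29332) + 13485 = (233 - 29332) + 13485 = -29099 + 13485 = -15614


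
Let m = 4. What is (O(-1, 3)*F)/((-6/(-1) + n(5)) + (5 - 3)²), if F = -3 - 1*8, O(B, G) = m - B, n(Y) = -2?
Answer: -55/8 ≈ -6.8750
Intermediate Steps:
O(B, G) = 4 - B
F = -11 (F = -3 - 8 = -11)
(O(-1, 3)*F)/((-6/(-1) + n(5)) + (5 - 3)²) = ((4 - 1*(-1))*(-11))/((-6/(-1) - 2) + (5 - 3)²) = ((4 + 1)*(-11))/((-6*(-1) - 2) + 2²) = (5*(-11))/((6 - 2) + 4) = -55/(4 + 4) = -55/8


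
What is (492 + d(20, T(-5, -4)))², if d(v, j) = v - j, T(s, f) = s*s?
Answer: 237169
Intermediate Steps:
T(s, f) = s²
(492 + d(20, T(-5, -4)))² = (492 + (20 - 1*(-5)²))² = (492 + (20 - 1*25))² = (492 + (20 - 25))² = (492 - 5)² = 487² = 237169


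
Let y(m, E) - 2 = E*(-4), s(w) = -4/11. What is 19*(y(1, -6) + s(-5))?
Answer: 5358/11 ≈ 487.09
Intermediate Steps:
s(w) = -4/11 (s(w) = -4*1/11 = -4/11)
y(m, E) = 2 - 4*E (y(m, E) = 2 + E*(-4) = 2 - 4*E)
19*(y(1, -6) + s(-5)) = 19*((2 - 4*(-6)) - 4/11) = 19*((2 + 24) - 4/11) = 19*(26 - 4/11) = 19*(282/11) = 5358/11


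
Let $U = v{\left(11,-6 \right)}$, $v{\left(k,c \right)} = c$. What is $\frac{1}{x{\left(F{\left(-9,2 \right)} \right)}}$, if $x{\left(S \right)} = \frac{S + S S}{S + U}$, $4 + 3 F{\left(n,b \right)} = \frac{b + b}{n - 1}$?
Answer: $- \frac{120}{11} \approx -10.909$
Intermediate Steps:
$U = -6$
$F{\left(n,b \right)} = - \frac{4}{3} + \frac{2 b}{3 \left(-1 + n\right)}$ ($F{\left(n,b \right)} = - \frac{4}{3} + \frac{\left(b + b\right) \frac{1}{n - 1}}{3} = - \frac{4}{3} + \frac{2 b \frac{1}{-1 + n}}{3} = - \frac{4}{3} + \frac{2 b}{3 \left(-1 + n\right)}$)
$x{\left(S \right)} = \frac{S + S^{2}}{-6 + S}$ ($x{\left(S \right)} = \frac{S + S S}{S - 6} = \frac{S + S^{2}}{-6 + S}$)
$\frac{1}{x{\left(F{\left(-9,2 \right)} \right)}} = \frac{1}{\frac{2 \left(2 + 2 - -18\right)}{3 \left(-1 - 9\right)} \frac{1}{-6 + \frac{2 \left(2 + 2 - -18\right)}{3 \left(-1 - 9\right)}} \left(1 + \frac{2 \left(2 + 2 - -18\right)}{3 \left(-1 - 9\right)}\right)} = \frac{1}{\frac{2 \left(2 + 2 + 18\right)}{3 \left(-10\right)} \frac{1}{-6 + \frac{2 \left(2 + 2 + 18\right)}{3 \left(-10\right)}} \left(1 + \frac{2 \left(2 + 2 + 18\right)}{3 \left(-10\right)}\right)} = \frac{1}{\frac{2}{3} \left(- \frac{1}{10}\right) 22 \frac{1}{-6 + \frac{2}{3} \left(- \frac{1}{10}\right) 22} \left(1 + \frac{2}{3} \left(- \frac{1}{10}\right) 22\right)} = \frac{1}{\left(- \frac{22}{15}\right) \frac{1}{-6 - \frac{22}{15}} \left(1 - \frac{22}{15}\right)} = \frac{1}{\left(- \frac{22}{15}\right) \frac{1}{- \frac{112}{15}} \left(- \frac{7}{15}\right)} = \frac{1}{\left(- \frac{22}{15}\right) \left(- \frac{15}{112}\right) \left(- \frac{7}{15}\right)} = \frac{1}{- \frac{11}{120}} = - \frac{120}{11}$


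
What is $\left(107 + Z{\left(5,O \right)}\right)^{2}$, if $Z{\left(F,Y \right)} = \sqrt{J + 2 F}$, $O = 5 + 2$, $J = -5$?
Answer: $\left(107 + \sqrt{5}\right)^{2} \approx 11933.0$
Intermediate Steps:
$O = 7$
$Z{\left(F,Y \right)} = \sqrt{-5 + 2 F}$
$\left(107 + Z{\left(5,O \right)}\right)^{2} = \left(107 + \sqrt{-5 + 2 \cdot 5}\right)^{2} = \left(107 + \sqrt{-5 + 10}\right)^{2} = \left(107 + \sqrt{5}\right)^{2}$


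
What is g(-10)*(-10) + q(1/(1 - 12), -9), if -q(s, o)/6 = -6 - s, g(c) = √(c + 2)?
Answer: 390/11 - 20*I*√2 ≈ 35.455 - 28.284*I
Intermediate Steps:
g(c) = √(2 + c)
q(s, o) = 36 + 6*s (q(s, o) = -6*(-6 - s) = 36 + 6*s)
g(-10)*(-10) + q(1/(1 - 12), -9) = √(2 - 10)*(-10) + (36 + 6/(1 - 12)) = √(-8)*(-10) + (36 + 6/(-11)) = (2*I*√2)*(-10) + (36 + 6*(-1/11)) = -20*I*√2 + (36 - 6/11) = -20*I*√2 + 390/11 = 390/11 - 20*I*√2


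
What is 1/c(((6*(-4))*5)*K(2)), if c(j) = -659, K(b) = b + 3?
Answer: -1/659 ≈ -0.0015175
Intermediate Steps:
K(b) = 3 + b
1/c(((6*(-4))*5)*K(2)) = 1/(-659) = -1/659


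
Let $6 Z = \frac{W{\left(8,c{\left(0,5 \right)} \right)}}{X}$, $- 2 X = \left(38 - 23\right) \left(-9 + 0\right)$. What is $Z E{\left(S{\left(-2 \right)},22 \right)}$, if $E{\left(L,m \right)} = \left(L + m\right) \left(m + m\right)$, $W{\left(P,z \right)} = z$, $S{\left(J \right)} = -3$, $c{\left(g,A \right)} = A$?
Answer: $\frac{836}{81} \approx 10.321$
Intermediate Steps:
$X = \frac{135}{2}$ ($X = - \frac{\left(38 - 23\right) \left(-9 + 0\right)}{2} = - \frac{15 \left(-9\right)}{2} = \left(- \frac{1}{2}\right) \left(-135\right) = \frac{135}{2} \approx 67.5$)
$Z = \frac{1}{81}$ ($Z = \frac{5 \frac{1}{\frac{135}{2}}}{6} = \frac{5 \cdot \frac{2}{135}}{6} = \frac{1}{6} \cdot \frac{2}{27} = \frac{1}{81} \approx 0.012346$)
$E{\left(L,m \right)} = 2 m \left(L + m\right)$ ($E{\left(L,m \right)} = \left(L + m\right) 2 m = 2 m \left(L + m\right)$)
$Z E{\left(S{\left(-2 \right)},22 \right)} = \frac{2 \cdot 22 \left(-3 + 22\right)}{81} = \frac{2 \cdot 22 \cdot 19}{81} = \frac{1}{81} \cdot 836 = \frac{836}{81}$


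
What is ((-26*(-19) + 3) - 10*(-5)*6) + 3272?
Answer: 4069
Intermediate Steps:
((-26*(-19) + 3) - 10*(-5)*6) + 3272 = ((494 + 3) + 50*6) + 3272 = (497 + 300) + 3272 = 797 + 3272 = 4069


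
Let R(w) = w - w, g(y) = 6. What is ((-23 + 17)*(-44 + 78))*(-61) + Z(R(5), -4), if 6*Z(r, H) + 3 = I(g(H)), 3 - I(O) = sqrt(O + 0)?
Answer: 12444 - sqrt(6)/6 ≈ 12444.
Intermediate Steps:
R(w) = 0
I(O) = 3 - sqrt(O) (I(O) = 3 - sqrt(O + 0) = 3 - sqrt(O))
Z(r, H) = -sqrt(6)/6 (Z(r, H) = -1/2 + (3 - sqrt(6))/6 = -1/2 + (1/2 - sqrt(6)/6) = -sqrt(6)/6)
((-23 + 17)*(-44 + 78))*(-61) + Z(R(5), -4) = ((-23 + 17)*(-44 + 78))*(-61) - sqrt(6)/6 = -6*34*(-61) - sqrt(6)/6 = -204*(-61) - sqrt(6)/6 = 12444 - sqrt(6)/6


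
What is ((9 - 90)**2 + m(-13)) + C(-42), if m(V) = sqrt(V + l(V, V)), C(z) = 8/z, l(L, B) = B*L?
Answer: 137777/21 + 2*sqrt(39) ≈ 6573.3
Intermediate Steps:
m(V) = sqrt(V + V**2) (m(V) = sqrt(V + V*V) = sqrt(V + V**2))
((9 - 90)**2 + m(-13)) + C(-42) = ((9 - 90)**2 + sqrt(-13*(1 - 13))) + 8/(-42) = ((-81)**2 + sqrt(-13*(-12))) + 8*(-1/42) = (6561 + sqrt(156)) - 4/21 = (6561 + 2*sqrt(39)) - 4/21 = 137777/21 + 2*sqrt(39)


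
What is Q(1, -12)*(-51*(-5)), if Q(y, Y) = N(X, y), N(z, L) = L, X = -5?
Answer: 255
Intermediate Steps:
Q(y, Y) = y
Q(1, -12)*(-51*(-5)) = 1*(-51*(-5)) = 1*255 = 255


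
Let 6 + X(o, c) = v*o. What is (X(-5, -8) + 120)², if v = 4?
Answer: 8836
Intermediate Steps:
X(o, c) = -6 + 4*o
(X(-5, -8) + 120)² = ((-6 + 4*(-5)) + 120)² = ((-6 - 20) + 120)² = (-26 + 120)² = 94² = 8836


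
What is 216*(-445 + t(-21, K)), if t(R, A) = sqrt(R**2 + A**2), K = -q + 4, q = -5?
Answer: -96120 + 648*sqrt(58) ≈ -91185.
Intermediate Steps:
K = 9 (K = -1*(-5) + 4 = 5 + 4 = 9)
t(R, A) = sqrt(A**2 + R**2)
216*(-445 + t(-21, K)) = 216*(-445 + sqrt(9**2 + (-21)**2)) = 216*(-445 + sqrt(81 + 441)) = 216*(-445 + sqrt(522)) = 216*(-445 + 3*sqrt(58)) = -96120 + 648*sqrt(58)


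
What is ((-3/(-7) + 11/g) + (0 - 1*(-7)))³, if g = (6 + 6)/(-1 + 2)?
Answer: 344472101/592704 ≈ 581.19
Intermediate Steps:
g = 12 (g = 12/1 = 12*1 = 12)
((-3/(-7) + 11/g) + (0 - 1*(-7)))³ = ((-3/(-7) + 11/12) + (0 - 1*(-7)))³ = ((-3*(-⅐) + 11*(1/12)) + (0 + 7))³ = ((3/7 + 11/12) + 7)³ = (113/84 + 7)³ = (701/84)³ = 344472101/592704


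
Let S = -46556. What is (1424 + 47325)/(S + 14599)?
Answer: -48749/31957 ≈ -1.5255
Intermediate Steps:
(1424 + 47325)/(S + 14599) = (1424 + 47325)/(-46556 + 14599) = 48749/(-31957) = 48749*(-1/31957) = -48749/31957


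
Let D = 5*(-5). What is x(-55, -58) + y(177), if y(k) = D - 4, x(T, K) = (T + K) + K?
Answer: -200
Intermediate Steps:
D = -25
x(T, K) = T + 2*K (x(T, K) = (K + T) + K = T + 2*K)
y(k) = -29 (y(k) = -25 - 4 = -29)
x(-55, -58) + y(177) = (-55 + 2*(-58)) - 29 = (-55 - 116) - 29 = -171 - 29 = -200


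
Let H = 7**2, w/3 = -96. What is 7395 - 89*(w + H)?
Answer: 28666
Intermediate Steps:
w = -288 (w = 3*(-96) = -288)
H = 49
7395 - 89*(w + H) = 7395 - 89*(-288 + 49) = 7395 - 89*(-239) = 7395 + 21271 = 28666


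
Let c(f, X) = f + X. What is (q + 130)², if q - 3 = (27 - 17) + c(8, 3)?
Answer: 23716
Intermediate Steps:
c(f, X) = X + f
q = 24 (q = 3 + ((27 - 17) + (3 + 8)) = 3 + (10 + 11) = 3 + 21 = 24)
(q + 130)² = (24 + 130)² = 154² = 23716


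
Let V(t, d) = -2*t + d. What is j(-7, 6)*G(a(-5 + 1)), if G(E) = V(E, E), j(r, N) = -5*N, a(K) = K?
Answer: -120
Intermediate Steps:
V(t, d) = d - 2*t
G(E) = -E (G(E) = E - 2*E = -E)
j(-7, 6)*G(a(-5 + 1)) = (-5*6)*(-(-5 + 1)) = -(-30)*(-4) = -30*4 = -120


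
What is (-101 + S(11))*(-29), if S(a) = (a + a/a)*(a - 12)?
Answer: 3277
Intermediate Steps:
S(a) = (1 + a)*(-12 + a) (S(a) = (a + 1)*(-12 + a) = (1 + a)*(-12 + a))
(-101 + S(11))*(-29) = (-101 + (-12 + 11² - 11*11))*(-29) = (-101 + (-12 + 121 - 121))*(-29) = (-101 - 12)*(-29) = -113*(-29) = 3277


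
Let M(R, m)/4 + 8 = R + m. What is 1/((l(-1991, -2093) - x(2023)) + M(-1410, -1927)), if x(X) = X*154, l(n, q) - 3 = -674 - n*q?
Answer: -1/4492756 ≈ -2.2258e-7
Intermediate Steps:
l(n, q) = -671 - n*q (l(n, q) = 3 + (-674 - n*q) = -671 - n*q)
x(X) = 154*X
M(R, m) = -32 + 4*R + 4*m (M(R, m) = -32 + 4*(R + m) = -32 + (4*R + 4*m) = -32 + 4*R + 4*m)
1/((l(-1991, -2093) - x(2023)) + M(-1410, -1927)) = 1/(((-671 - 1*(-1991)*(-2093)) - 154*2023) + (-32 + 4*(-1410) + 4*(-1927))) = 1/(((-671 - 4167163) - 1*311542) + (-32 - 5640 - 7708)) = 1/((-4167834 - 311542) - 13380) = 1/(-4479376 - 13380) = 1/(-4492756) = -1/4492756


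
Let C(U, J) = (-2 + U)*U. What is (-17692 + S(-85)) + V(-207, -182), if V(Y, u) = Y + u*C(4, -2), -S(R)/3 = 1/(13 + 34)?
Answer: -909688/47 ≈ -19355.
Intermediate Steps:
S(R) = -3/47 (S(R) = -3/(13 + 34) = -3/47)
C(U, J) = U*(-2 + U)
V(Y, u) = Y + 8*u (V(Y, u) = Y + u*(4*(-2 + 4)) = Y + u*(4*2) = Y + u*8 = Y + 8*u)
(-17692 + S(-85)) + V(-207, -182) = (-17692 - 3/47) + (-207 + 8*(-182)) = -831527/47 + (-207 - 1456) = -831527/47 - 1663 = -909688/47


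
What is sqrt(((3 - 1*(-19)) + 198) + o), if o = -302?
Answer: I*sqrt(82) ≈ 9.0554*I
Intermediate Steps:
sqrt(((3 - 1*(-19)) + 198) + o) = sqrt(((3 - 1*(-19)) + 198) - 302) = sqrt(((3 + 19) + 198) - 302) = sqrt((22 + 198) - 302) = sqrt(220 - 302) = sqrt(-82) = I*sqrt(82)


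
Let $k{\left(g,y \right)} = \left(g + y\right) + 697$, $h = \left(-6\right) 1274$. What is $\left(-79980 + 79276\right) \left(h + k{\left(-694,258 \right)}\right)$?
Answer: $5197632$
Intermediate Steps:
$h = -7644$
$k{\left(g,y \right)} = 697 + g + y$
$\left(-79980 + 79276\right) \left(h + k{\left(-694,258 \right)}\right) = \left(-79980 + 79276\right) \left(-7644 + \left(697 - 694 + 258\right)\right) = - 704 \left(-7644 + 261\right) = \left(-704\right) \left(-7383\right) = 5197632$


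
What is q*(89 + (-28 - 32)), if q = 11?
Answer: 319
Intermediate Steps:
q*(89 + (-28 - 32)) = 11*(89 + (-28 - 32)) = 11*(89 - 60) = 11*29 = 319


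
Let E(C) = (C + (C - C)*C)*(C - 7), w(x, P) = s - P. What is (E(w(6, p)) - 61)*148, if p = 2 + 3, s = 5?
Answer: -9028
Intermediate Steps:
p = 5
w(x, P) = 5 - P
E(C) = C*(-7 + C) (E(C) = (C + 0*C)*(-7 + C) = (C + 0)*(-7 + C) = C*(-7 + C))
(E(w(6, p)) - 61)*148 = ((5 - 1*5)*(-7 + (5 - 1*5)) - 61)*148 = ((5 - 5)*(-7 + (5 - 5)) - 61)*148 = (0*(-7 + 0) - 61)*148 = (0*(-7) - 61)*148 = (0 - 61)*148 = -61*148 = -9028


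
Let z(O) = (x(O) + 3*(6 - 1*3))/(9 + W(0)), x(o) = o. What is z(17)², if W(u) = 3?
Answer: 169/36 ≈ 4.6944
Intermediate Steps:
z(O) = ¾ + O/12 (z(O) = (O + 3*(6 - 1*3))/(9 + 3) = (O + 3*(6 - 3))/12 = (O + 3*3)*(1/12) = (O + 9)*(1/12) = (9 + O)*(1/12) = ¾ + O/12)
z(17)² = (¾ + (1/12)*17)² = (¾ + 17/12)² = (13/6)² = 169/36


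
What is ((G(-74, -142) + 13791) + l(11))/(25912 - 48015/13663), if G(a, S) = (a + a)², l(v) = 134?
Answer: 489531627/353987641 ≈ 1.3829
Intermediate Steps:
G(a, S) = 4*a² (G(a, S) = (2*a)² = 4*a²)
((G(-74, -142) + 13791) + l(11))/(25912 - 48015/13663) = ((4*(-74)² + 13791) + 134)/(25912 - 48015/13663) = ((4*5476 + 13791) + 134)/(25912 - 48015*1/13663) = ((21904 + 13791) + 134)/(25912 - 48015/13663) = (35695 + 134)/(353987641/13663) = 35829*(13663/353987641) = 489531627/353987641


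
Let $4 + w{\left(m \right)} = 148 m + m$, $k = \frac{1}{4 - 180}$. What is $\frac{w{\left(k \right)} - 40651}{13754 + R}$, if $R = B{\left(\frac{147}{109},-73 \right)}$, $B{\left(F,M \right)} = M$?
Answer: $- \frac{7155429}{2407856} \approx -2.9717$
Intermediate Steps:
$k = - \frac{1}{176}$ ($k = \frac{1}{-176} = - \frac{1}{176} \approx -0.0056818$)
$w{\left(m \right)} = -4 + 149 m$ ($w{\left(m \right)} = -4 + \left(148 m + m\right) = -4 + 149 m$)
$R = -73$
$\frac{w{\left(k \right)} - 40651}{13754 + R} = \frac{\left(-4 + 149 \left(- \frac{1}{176}\right)\right) - 40651}{13754 - 73} = \frac{\left(-4 - \frac{149}{176}\right) - 40651}{13681} = \left(- \frac{853}{176} - 40651\right) \frac{1}{13681} = \left(- \frac{7155429}{176}\right) \frac{1}{13681} = - \frac{7155429}{2407856}$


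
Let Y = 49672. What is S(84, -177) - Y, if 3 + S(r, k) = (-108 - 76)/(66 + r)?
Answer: -3725717/75 ≈ -49676.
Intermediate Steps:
S(r, k) = -3 - 184/(66 + r) (S(r, k) = -3 + (-108 - 76)/(66 + r) = -3 - 184/(66 + r))
S(84, -177) - Y = (-382 - 3*84)/(66 + 84) - 1*49672 = (-382 - 252)/150 - 49672 = (1/150)*(-634) - 49672 = -317/75 - 49672 = -3725717/75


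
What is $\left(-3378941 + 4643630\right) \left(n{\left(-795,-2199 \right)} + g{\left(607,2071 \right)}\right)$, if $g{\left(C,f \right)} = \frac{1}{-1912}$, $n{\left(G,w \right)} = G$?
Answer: $- \frac{1922379132249}{1912} \approx -1.0054 \cdot 10^{9}$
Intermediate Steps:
$g{\left(C,f \right)} = - \frac{1}{1912}$
$\left(-3378941 + 4643630\right) \left(n{\left(-795,-2199 \right)} + g{\left(607,2071 \right)}\right) = \left(-3378941 + 4643630\right) \left(-795 - \frac{1}{1912}\right) = 1264689 \left(- \frac{1520041}{1912}\right) = - \frac{1922379132249}{1912}$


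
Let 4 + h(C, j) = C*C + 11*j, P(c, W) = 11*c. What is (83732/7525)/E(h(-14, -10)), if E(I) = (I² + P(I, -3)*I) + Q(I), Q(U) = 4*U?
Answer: 20933/152411350 ≈ 0.00013735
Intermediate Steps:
h(C, j) = -4 + C² + 11*j (h(C, j) = -4 + (C*C + 11*j) = -4 + (C² + 11*j) = -4 + C² + 11*j)
E(I) = 4*I + 12*I² (E(I) = (I² + (11*I)*I) + 4*I = (I² + 11*I²) + 4*I = 12*I² + 4*I = 4*I + 12*I²)
(83732/7525)/E(h(-14, -10)) = (83732/7525)/((4*(-4 + (-14)² + 11*(-10))*(1 + 3*(-4 + (-14)² + 11*(-10))))) = (83732*(1/7525))/((4*(-4 + 196 - 110)*(1 + 3*(-4 + 196 - 110)))) = 83732/(7525*((4*82*(1 + 3*82)))) = 83732/(7525*((4*82*(1 + 246)))) = 83732/(7525*((4*82*247))) = (83732/7525)/81016 = (83732/7525)*(1/81016) = 20933/152411350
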